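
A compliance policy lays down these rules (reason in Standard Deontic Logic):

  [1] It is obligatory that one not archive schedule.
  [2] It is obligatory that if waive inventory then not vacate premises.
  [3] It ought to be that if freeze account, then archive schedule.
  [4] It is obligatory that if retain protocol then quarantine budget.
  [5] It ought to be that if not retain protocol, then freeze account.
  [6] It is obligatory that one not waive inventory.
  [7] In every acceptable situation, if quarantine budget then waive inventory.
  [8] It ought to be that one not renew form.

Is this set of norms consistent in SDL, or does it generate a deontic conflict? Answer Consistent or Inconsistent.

Premise 6 gives O(¬waive_inventory).
Premise 7 is O(quarantine_budget → waive_inventory); contrapositively O(¬waive_inventory → ¬quarantine_budget). Since O(¬waive_inventory) holds, K gives O(¬quarantine_budget).
Premise 4 is O(retain_protocol → quarantine_budget); contrapositively O(¬quarantine_budget → ¬retain_protocol). Since O(¬quarantine_budget) holds, K gives O(¬retain_protocol).
From O(¬retain_protocol) and premise 5, O(¬retain_protocol → freeze_account), we obtain O(freeze_account).
Applying K to premise 3 (O(freeze_account → archive_schedule)) and O(freeze_account) yields O(archive_schedule).
But premise 1 directly asserts O(¬archive_schedule).
We now have both O(archive_schedule) and O(¬archive_schedule) — archive_schedule is simultaneously obligatory and forbidden, violating the D-axiom.

Inconsistent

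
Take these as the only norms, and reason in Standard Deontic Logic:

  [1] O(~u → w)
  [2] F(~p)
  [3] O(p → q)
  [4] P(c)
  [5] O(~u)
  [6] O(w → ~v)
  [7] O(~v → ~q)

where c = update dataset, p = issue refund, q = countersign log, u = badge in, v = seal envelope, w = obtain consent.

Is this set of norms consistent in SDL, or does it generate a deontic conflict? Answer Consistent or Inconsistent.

Premise 5 states O(~u) outright.
With premise 1, O(~u → w), the K-axiom yields O(w).
With premise 6, O(w → ~v), the K-axiom yields O(~v).
With premise 7, O(~v → ~q), the K-axiom yields O(~q).
The contrapositive of premise 3 (O(p → q)) is O(~q → ~p), and O(~q) is already established, so O(~p).
However, F(~p) at premise 2 amounts to O(p).
We now have both O(~p) and O(p) — p is simultaneously obligatory and forbidden, violating the D-axiom.

Inconsistent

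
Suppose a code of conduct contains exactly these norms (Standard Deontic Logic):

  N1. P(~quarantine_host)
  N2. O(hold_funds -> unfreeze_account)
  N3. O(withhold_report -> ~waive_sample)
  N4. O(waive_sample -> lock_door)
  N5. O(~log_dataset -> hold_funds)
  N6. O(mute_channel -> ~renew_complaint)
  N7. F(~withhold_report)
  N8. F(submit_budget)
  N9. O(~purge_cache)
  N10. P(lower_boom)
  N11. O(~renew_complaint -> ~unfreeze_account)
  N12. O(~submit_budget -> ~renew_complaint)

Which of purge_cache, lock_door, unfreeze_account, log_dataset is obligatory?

log_dataset

Premise 8, F(submit_budget), is equivalent to O(~submit_budget).
With premise 12, O(~submit_budget -> ~renew_complaint), the K-axiom yields O(~renew_complaint).
With premise 11, O(~renew_complaint -> ~unfreeze_account), the K-axiom yields O(~unfreeze_account).
Premise 2, O(hold_funds -> unfreeze_account), contraposes to O(~unfreeze_account -> ~hold_funds); with O(~unfreeze_account) we get O(~hold_funds).
The contrapositive of premise 5 (O(~log_dataset -> hold_funds)) is O(~hold_funds -> log_dataset), and O(~hold_funds) is already established, so O(log_dataset).
So O(log_dataset) holds — log_dataset is obligatory. None of the other listed options is made obligatory by any chain of premises.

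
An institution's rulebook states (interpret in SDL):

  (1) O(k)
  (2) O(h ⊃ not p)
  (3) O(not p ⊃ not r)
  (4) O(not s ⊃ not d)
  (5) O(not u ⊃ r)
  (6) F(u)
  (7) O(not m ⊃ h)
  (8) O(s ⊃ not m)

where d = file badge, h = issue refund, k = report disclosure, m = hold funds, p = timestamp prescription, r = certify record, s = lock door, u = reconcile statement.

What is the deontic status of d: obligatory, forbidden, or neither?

F(u) at premise 6 means O(not u).
Premise 5 is O(not u ⊃ r); since O(not u), deontic closure gives O(r).
The contrapositive of premise 3 (O(not p ⊃ not r)) is O(r ⊃ p), and O(r) is already established, so O(p).
Premise 2, O(h ⊃ not p), contraposes to O(p ⊃ not h); with O(p) we get O(not h).
Premise 7, O(not m ⊃ h), contraposes to O(not h ⊃ m); with O(not h) we get O(m).
Premise 8, O(s ⊃ not m), contraposes to O(m ⊃ not s); with O(m) we get O(not s).
With premise 4, O(not s ⊃ not d), the K-axiom yields O(not d).
Premise 1 does not contribute to this derivation.
Thus O(not d), which is F(d): d is forbidden.

Forbidden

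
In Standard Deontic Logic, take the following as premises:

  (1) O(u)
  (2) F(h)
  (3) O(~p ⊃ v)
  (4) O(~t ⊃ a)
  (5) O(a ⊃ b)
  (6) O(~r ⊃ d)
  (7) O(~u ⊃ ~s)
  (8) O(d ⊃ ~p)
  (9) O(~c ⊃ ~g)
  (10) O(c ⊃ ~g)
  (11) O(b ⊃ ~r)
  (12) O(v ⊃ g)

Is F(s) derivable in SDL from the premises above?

No

Premise 7 is O(~u ⊃ ~s), but O(~u) is not derivable from the premises, so it does not yield O(~s).
No other premise forces O(~s). An ideal world satisfying every premise can still have s true, so F(s) is not derivable.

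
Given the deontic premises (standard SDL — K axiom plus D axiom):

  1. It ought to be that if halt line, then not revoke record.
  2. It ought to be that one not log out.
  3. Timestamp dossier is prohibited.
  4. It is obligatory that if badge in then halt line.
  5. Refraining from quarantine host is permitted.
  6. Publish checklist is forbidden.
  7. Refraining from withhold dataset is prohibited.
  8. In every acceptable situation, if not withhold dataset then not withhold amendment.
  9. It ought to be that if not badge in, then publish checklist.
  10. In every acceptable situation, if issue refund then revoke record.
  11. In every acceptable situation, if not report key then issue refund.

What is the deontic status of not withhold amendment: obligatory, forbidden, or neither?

Neither

Premise 8 is O(¬withhold_dataset → ¬withhold_amendment), but O(¬withhold_dataset) is not derivable from the premises, so it does not yield O(¬withhold_amendment).
No premise or chain of K-axiom applications forces O(¬withhold_amendment), and none forces O(withhold_amendment). So ¬withhold_amendment is neither obligatory nor forbidden under these norms.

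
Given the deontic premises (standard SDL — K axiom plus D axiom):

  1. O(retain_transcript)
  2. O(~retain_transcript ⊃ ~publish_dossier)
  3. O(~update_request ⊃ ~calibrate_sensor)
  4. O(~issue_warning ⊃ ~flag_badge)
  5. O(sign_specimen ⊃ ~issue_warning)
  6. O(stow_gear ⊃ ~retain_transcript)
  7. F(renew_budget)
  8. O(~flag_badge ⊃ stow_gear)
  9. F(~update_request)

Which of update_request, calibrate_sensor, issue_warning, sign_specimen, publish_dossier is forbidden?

sign_specimen

Premise 1 states O(retain_transcript) outright.
The contrapositive of premise 6 (O(stow_gear ⊃ ~retain_transcript)) is O(retain_transcript ⊃ ~stow_gear), and O(retain_transcript) is already established, so O(~stow_gear).
Premise 8, O(~flag_badge ⊃ stow_gear), contraposes to O(~stow_gear ⊃ flag_badge); with O(~stow_gear) we get O(flag_badge).
The contrapositive of premise 4 (O(~issue_warning ⊃ ~flag_badge)) is O(flag_badge ⊃ issue_warning), and O(flag_badge) is already established, so O(issue_warning).
Premise 5, O(sign_specimen ⊃ ~issue_warning), contraposes to O(issue_warning ⊃ ~sign_specimen); with O(issue_warning) we get O(~sign_specimen).
So O(~sign_specimen) holds, i.e. sign_specimen is forbidden. None of the other listed options is forbidden under the premises.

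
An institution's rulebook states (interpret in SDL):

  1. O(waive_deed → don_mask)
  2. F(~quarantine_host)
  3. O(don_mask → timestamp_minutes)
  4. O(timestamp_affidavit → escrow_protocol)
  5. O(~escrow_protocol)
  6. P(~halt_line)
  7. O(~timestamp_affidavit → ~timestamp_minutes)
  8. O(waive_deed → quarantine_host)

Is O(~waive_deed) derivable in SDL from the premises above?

Yes

Premise 5 states O(~escrow_protocol) outright.
The contrapositive of premise 4 (O(timestamp_affidavit → escrow_protocol)) is O(~escrow_protocol → ~timestamp_affidavit), and O(~escrow_protocol) is already established, so O(~timestamp_affidavit).
Premise 7 is O(~timestamp_affidavit → ~timestamp_minutes); since O(~timestamp_affidavit), deontic closure gives O(~timestamp_minutes).
The contrapositive of premise 3 (O(don_mask → timestamp_minutes)) is O(~timestamp_minutes → ~don_mask), and O(~timestamp_minutes) is already established, so O(~don_mask).
The contrapositive of premise 1 (O(waive_deed → don_mask)) is O(~don_mask → ~waive_deed), and O(~don_mask) is already established, so O(~waive_deed).
Premises 2, 6, 8 do not contribute to this derivation.
So O(~waive_deed) follows.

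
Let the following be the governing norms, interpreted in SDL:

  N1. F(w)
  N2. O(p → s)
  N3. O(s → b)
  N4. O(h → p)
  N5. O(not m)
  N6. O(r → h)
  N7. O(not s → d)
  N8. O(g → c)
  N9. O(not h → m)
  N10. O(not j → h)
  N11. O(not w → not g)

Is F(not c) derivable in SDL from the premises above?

No

Premise 8 is O(g → c), but O(g) is not derivable from the premises, so it does not yield O(c).
No other premise forces O(c). An ideal world satisfying every premise can still have not c true, so F(not c) is not derivable.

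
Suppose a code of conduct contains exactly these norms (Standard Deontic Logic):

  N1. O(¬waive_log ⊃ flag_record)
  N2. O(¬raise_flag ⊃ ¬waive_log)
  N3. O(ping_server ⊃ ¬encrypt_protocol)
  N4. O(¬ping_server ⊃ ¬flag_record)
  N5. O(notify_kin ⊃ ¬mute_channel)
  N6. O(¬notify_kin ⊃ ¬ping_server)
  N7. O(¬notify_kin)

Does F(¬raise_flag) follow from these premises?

Premise 7 states O(¬notify_kin) outright.
Applying K to premise 6 (O(¬notify_kin ⊃ ¬ping_server)) and O(¬notify_kin) yields O(¬ping_server).
Applying K to premise 4 (O(¬ping_server ⊃ ¬flag_record)) and O(¬ping_server) yields O(¬flag_record).
Premise 1, O(¬waive_log ⊃ flag_record), contraposes to O(¬flag_record ⊃ waive_log); with O(¬flag_record) we get O(waive_log).
Premise 2, O(¬raise_flag ⊃ ¬waive_log), contraposes to O(waive_log ⊃ raise_flag); with O(waive_log) we get O(raise_flag).
Premises 3, 5 do not contribute to this derivation.
So O(raise_flag) holds, i.e. F(¬raise_flag). The claim follows.

Yes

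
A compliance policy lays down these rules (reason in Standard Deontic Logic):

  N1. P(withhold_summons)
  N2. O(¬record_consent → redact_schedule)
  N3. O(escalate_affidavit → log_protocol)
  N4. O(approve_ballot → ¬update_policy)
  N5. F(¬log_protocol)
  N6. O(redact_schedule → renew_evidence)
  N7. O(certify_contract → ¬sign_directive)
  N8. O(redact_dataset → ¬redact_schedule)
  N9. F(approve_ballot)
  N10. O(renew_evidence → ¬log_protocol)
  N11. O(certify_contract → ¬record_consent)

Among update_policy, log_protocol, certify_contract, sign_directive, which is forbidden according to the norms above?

certify_contract

Premise 5 is F(¬log_protocol), i.e. O(log_protocol).
Premise 10, O(renew_evidence → ¬log_protocol), contraposes to O(log_protocol → ¬renew_evidence); with O(log_protocol) we get O(¬renew_evidence).
The contrapositive of premise 6 (O(redact_schedule → renew_evidence)) is O(¬renew_evidence → ¬redact_schedule), and O(¬renew_evidence) is already established, so O(¬redact_schedule).
Premise 2 is O(¬record_consent → redact_schedule); contrapositively O(¬redact_schedule → record_consent). Since O(¬redact_schedule) holds, K gives O(record_consent).
The contrapositive of premise 11 (O(certify_contract → ¬record_consent)) is O(record_consent → ¬certify_contract), and O(record_consent) is already established, so O(¬certify_contract).
So O(¬certify_contract) holds, i.e. certify_contract is forbidden. None of the other listed options is forbidden under the premises.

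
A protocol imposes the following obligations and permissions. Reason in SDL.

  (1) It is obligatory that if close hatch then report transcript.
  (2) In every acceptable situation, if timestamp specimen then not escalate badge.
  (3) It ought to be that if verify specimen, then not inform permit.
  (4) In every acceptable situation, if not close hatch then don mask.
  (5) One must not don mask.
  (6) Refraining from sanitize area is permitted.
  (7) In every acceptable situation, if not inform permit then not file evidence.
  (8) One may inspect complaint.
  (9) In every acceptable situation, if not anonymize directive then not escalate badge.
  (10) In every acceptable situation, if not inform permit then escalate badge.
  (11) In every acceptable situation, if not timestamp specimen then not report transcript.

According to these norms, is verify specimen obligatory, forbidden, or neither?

Premise 5 is F(don_mask), i.e. O(¬don_mask).
Premise 4, O(¬close_hatch → don_mask), contraposes to O(¬don_mask → close_hatch); with O(¬don_mask) we get O(close_hatch).
With premise 1, O(close_hatch → report_transcript), the K-axiom yields O(report_transcript).
Premise 11, O(¬timestamp_specimen → ¬report_transcript), contraposes to O(report_transcript → timestamp_specimen); with O(report_transcript) we get O(timestamp_specimen).
Premise 2 is O(timestamp_specimen → ¬escalate_badge); since O(timestamp_specimen), deontic closure gives O(¬escalate_badge).
Premise 10 is O(¬inform_permit → escalate_badge); contrapositively O(¬escalate_badge → inform_permit). Since O(¬escalate_badge) holds, K gives O(inform_permit).
Premise 3, O(verify_specimen → ¬inform_permit), contraposes to O(inform_permit → ¬verify_specimen); with O(inform_permit) we get O(¬verify_specimen).
Premises 6, 7, 8, 9 do not contribute to this derivation.
Thus O(¬verify_specimen), which is F(verify_specimen): verify_specimen is forbidden.

Forbidden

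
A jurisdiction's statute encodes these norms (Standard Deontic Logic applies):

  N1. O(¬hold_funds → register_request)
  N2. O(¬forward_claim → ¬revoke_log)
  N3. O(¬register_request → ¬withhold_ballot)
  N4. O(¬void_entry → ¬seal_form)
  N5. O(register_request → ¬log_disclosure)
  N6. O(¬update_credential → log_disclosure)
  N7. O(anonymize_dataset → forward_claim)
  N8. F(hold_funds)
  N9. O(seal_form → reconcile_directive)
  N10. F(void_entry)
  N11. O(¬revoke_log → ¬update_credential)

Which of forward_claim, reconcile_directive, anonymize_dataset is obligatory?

forward_claim

F(hold_funds) at premise 8 means O(¬hold_funds).
Applying K to premise 1 (O(¬hold_funds → register_request)) and O(¬hold_funds) yields O(register_request).
Applying K to premise 5 (O(register_request → ¬log_disclosure)) and O(register_request) yields O(¬log_disclosure).
Premise 6 is O(¬update_credential → log_disclosure); contrapositively O(¬log_disclosure → update_credential). Since O(¬log_disclosure) holds, K gives O(update_credential).
The contrapositive of premise 11 (O(¬revoke_log → ¬update_credential)) is O(update_credential → revoke_log), and O(update_credential) is already established, so O(revoke_log).
Premise 2, O(¬forward_claim → ¬revoke_log), contraposes to O(revoke_log → forward_claim); with O(revoke_log) we get O(forward_claim).
So O(forward_claim) holds — forward_claim is obligatory. None of the other listed options is made obligatory by any chain of premises.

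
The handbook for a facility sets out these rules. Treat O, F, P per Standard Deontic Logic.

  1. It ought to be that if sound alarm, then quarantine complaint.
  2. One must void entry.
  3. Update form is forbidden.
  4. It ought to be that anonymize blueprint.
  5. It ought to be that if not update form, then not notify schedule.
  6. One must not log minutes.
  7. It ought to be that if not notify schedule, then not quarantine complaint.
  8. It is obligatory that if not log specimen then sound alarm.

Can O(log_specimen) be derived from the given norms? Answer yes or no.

Yes

F(update_form) at premise 3 means O(¬update_form).
From O(¬update_form) and premise 5, O(¬update_form → ¬notify_schedule), we obtain O(¬notify_schedule).
From O(¬notify_schedule) and premise 7, O(¬notify_schedule → ¬quarantine_complaint), we obtain O(¬quarantine_complaint).
Premise 1 is O(sound_alarm → quarantine_complaint); contrapositively O(¬quarantine_complaint → ¬sound_alarm). Since O(¬quarantine_complaint) holds, K gives O(¬sound_alarm).
The contrapositive of premise 8 (O(¬log_specimen → sound_alarm)) is O(¬sound_alarm → log_specimen), and O(¬sound_alarm) is already established, so O(log_specimen).
Premises 2, 4, 6 do not contribute to this derivation.
So O(log_specimen) follows.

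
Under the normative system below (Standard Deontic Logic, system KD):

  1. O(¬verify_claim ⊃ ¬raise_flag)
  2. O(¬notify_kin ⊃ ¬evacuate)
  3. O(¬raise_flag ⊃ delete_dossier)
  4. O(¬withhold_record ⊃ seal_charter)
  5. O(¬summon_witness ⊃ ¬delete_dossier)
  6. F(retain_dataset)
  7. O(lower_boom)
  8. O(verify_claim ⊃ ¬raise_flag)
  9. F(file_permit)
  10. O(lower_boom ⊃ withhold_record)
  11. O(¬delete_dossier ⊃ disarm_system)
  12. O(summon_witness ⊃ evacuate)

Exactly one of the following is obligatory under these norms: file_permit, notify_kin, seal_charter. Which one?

By case analysis on ¬verify_claim: premise 1 gives O(¬verify_claim ⊃ ¬raise_flag) and premise 8 gives O(verify_claim ⊃ ¬raise_flag), so O(¬raise_flag) either way.
Premise 3 is O(¬raise_flag ⊃ delete_dossier); since O(¬raise_flag), deontic closure gives O(delete_dossier).
Premise 5 is O(¬summon_witness ⊃ ¬delete_dossier); contrapositively O(delete_dossier ⊃ summon_witness). Since O(delete_dossier) holds, K gives O(summon_witness).
Premise 12 is O(summon_witness ⊃ evacuate); since O(summon_witness), deontic closure gives O(evacuate).
Premise 2 is O(¬notify_kin ⊃ ¬evacuate); contrapositively O(evacuate ⊃ notify_kin). Since O(evacuate) holds, K gives O(notify_kin).
So O(notify_kin) holds — notify_kin is obligatory. None of the other listed options is made obligatory by any chain of premises.

notify_kin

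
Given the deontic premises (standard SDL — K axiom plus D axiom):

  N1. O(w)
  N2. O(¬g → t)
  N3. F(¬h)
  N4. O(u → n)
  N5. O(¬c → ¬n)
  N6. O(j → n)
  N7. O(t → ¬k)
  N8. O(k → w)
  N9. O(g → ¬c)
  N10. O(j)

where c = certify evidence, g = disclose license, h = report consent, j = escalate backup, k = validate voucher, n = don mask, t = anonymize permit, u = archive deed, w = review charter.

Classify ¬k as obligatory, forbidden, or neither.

Obligatory

From premise 10 we have O(j).
Premise 6 is O(j → n); since O(j), deontic closure gives O(n).
The contrapositive of premise 5 (O(¬c → ¬n)) is O(n → c), and O(n) is already established, so O(c).
Premise 9 is O(g → ¬c); contrapositively O(c → ¬g). Since O(c) holds, K gives O(¬g).
With premise 2, O(¬g → t), the K-axiom yields O(t).
Premise 7 is O(t → ¬k); since O(t), deontic closure gives O(¬k).
Premises 1, 3, 4, 8 do not contribute to this derivation.
Hence ¬k is obligatory.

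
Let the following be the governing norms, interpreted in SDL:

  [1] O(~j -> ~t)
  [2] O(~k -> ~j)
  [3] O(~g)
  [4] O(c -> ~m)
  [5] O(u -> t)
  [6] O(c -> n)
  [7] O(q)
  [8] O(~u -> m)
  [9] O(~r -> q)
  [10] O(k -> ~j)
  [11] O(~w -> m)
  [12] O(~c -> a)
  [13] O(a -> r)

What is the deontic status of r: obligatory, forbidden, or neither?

Premises 2 and 10 are O(~k -> ~j) and O(k -> ~j); every ideal world satisfies ~k or k, so in either case ~j holds — hence O(~j).
With premise 1, O(~j -> ~t), the K-axiom yields O(~t).
The contrapositive of premise 5 (O(u -> t)) is O(~t -> ~u), and O(~t) is already established, so O(~u).
With premise 8, O(~u -> m), the K-axiom yields O(m).
Premise 4 is O(c -> ~m); contrapositively O(m -> ~c). Since O(m) holds, K gives O(~c).
Applying K to premise 12 (O(~c -> a)) and O(~c) yields O(a).
From O(a) and premise 13, O(a -> r), we obtain O(r).
Premises 3, 6, 7, 9, 11 do not contribute to this derivation.
Hence r is obligatory.

Obligatory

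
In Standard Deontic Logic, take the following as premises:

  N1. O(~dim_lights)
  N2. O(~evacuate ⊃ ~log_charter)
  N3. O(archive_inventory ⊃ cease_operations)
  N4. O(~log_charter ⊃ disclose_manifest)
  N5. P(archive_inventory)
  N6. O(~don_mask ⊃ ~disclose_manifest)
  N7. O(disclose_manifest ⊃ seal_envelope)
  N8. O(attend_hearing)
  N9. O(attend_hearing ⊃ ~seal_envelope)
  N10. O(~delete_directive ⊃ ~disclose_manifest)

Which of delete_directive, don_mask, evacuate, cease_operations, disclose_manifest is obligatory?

From premise 8 we have O(attend_hearing).
With premise 9, O(attend_hearing ⊃ ~seal_envelope), the K-axiom yields O(~seal_envelope).
Premise 7 is O(disclose_manifest ⊃ seal_envelope); contrapositively O(~seal_envelope ⊃ ~disclose_manifest). Since O(~seal_envelope) holds, K gives O(~disclose_manifest).
The contrapositive of premise 4 (O(~log_charter ⊃ disclose_manifest)) is O(~disclose_manifest ⊃ log_charter), and O(~disclose_manifest) is already established, so O(log_charter).
The contrapositive of premise 2 (O(~evacuate ⊃ ~log_charter)) is O(log_charter ⊃ evacuate), and O(log_charter) is already established, so O(evacuate).
So O(evacuate) holds — evacuate is obligatory. None of the other listed options is made obligatory by any chain of premises.

evacuate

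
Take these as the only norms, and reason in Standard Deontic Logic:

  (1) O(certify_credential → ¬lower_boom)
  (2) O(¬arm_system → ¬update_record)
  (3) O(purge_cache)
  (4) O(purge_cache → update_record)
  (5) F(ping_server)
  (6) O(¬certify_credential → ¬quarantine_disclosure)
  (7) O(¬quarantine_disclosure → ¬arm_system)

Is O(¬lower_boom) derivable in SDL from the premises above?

Yes

From premise 3 we have O(purge_cache).
From O(purge_cache) and premise 4, O(purge_cache → update_record), we obtain O(update_record).
Premise 2, O(¬arm_system → ¬update_record), contraposes to O(update_record → arm_system); with O(update_record) we get O(arm_system).
The contrapositive of premise 7 (O(¬quarantine_disclosure → ¬arm_system)) is O(arm_system → quarantine_disclosure), and O(arm_system) is already established, so O(quarantine_disclosure).
Premise 6 is O(¬certify_credential → ¬quarantine_disclosure); contrapositively O(quarantine_disclosure → certify_credential). Since O(quarantine_disclosure) holds, K gives O(certify_credential).
From O(certify_credential) and premise 1, O(certify_credential → ¬lower_boom), we obtain O(¬lower_boom).
Premise 5 does not contribute to this derivation.
So O(¬lower_boom) follows.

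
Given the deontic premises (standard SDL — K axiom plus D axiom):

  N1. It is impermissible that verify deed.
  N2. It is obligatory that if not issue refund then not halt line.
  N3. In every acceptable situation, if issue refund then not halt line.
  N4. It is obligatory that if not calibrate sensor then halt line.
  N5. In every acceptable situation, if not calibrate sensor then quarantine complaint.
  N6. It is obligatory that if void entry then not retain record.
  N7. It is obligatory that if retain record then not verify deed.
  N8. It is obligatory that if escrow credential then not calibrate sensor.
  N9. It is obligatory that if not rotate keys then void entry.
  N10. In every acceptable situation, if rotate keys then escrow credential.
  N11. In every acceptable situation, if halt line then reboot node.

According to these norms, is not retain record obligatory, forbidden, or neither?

Premises 2 and 3 cover both cases: O(¬issue_refund → ¬halt_line) and O(issue_refund → ¬halt_line). Since ¬issue_refund ∨ issue_refund is a tautology, O(¬halt_line) follows.
The contrapositive of premise 4 (O(¬calibrate_sensor → halt_line)) is O(¬halt_line → calibrate_sensor), and O(¬halt_line) is already established, so O(calibrate_sensor).
Premise 8, O(escrow_credential → ¬calibrate_sensor), contraposes to O(calibrate_sensor → ¬escrow_credential); with O(calibrate_sensor) we get O(¬escrow_credential).
Premise 10 is O(rotate_keys → escrow_credential); contrapositively O(¬escrow_credential → ¬rotate_keys). Since O(¬escrow_credential) holds, K gives O(¬rotate_keys).
Applying K to premise 9 (O(¬rotate_keys → void_entry)) and O(¬rotate_keys) yields O(void_entry).
Applying K to premise 6 (O(void_entry → ¬retain_record)) and O(void_entry) yields O(¬retain_record).
Premises 1, 5, 7, 11 do not contribute to this derivation.
Hence ¬retain_record is obligatory.

Obligatory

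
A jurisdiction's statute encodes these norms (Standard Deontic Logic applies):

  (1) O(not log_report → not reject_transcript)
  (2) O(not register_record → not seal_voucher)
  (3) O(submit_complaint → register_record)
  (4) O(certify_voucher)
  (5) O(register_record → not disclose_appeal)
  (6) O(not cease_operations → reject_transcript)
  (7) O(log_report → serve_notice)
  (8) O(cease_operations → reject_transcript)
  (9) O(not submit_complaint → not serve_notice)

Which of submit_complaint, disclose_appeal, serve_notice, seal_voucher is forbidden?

disclose_appeal

By case analysis on cease_operations: premise 8 gives O(cease_operations → reject_transcript) and premise 6 gives O(not cease_operations → reject_transcript), so O(reject_transcript) either way.
Premise 1 is O(not log_report → not reject_transcript); contrapositively O(reject_transcript → log_report). Since O(reject_transcript) holds, K gives O(log_report).
With premise 7, O(log_report → serve_notice), the K-axiom yields O(serve_notice).
The contrapositive of premise 9 (O(not submit_complaint → not serve_notice)) is O(serve_notice → submit_complaint), and O(serve_notice) is already established, so O(submit_complaint).
With premise 3, O(submit_complaint → register_record), the K-axiom yields O(register_record).
From O(register_record) and premise 5, O(register_record → not disclose_appeal), we obtain O(not disclose_appeal).
So O(not disclose_appeal) holds, i.e. disclose_appeal is forbidden. None of the other listed options is forbidden under the premises.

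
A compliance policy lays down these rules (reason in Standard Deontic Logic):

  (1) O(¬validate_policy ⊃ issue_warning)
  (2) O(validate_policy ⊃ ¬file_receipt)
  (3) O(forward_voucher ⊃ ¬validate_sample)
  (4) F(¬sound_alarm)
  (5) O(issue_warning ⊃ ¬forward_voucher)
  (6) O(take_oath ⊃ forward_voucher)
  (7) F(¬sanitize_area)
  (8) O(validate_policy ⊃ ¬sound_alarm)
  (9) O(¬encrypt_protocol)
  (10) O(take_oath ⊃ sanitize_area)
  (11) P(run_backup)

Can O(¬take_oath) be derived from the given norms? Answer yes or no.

Premise 4 is F(¬sound_alarm), i.e. O(sound_alarm).
The contrapositive of premise 8 (O(validate_policy ⊃ ¬sound_alarm)) is O(sound_alarm ⊃ ¬validate_policy), and O(sound_alarm) is already established, so O(¬validate_policy).
With premise 1, O(¬validate_policy ⊃ issue_warning), the K-axiom yields O(issue_warning).
With premise 5, O(issue_warning ⊃ ¬forward_voucher), the K-axiom yields O(¬forward_voucher).
Premise 6, O(take_oath ⊃ forward_voucher), contraposes to O(¬forward_voucher ⊃ ¬take_oath); with O(¬forward_voucher) we get O(¬take_oath).
Premises 2, 3, 7, 9, 10, 11 do not contribute to this derivation.
So O(¬take_oath) follows.

Yes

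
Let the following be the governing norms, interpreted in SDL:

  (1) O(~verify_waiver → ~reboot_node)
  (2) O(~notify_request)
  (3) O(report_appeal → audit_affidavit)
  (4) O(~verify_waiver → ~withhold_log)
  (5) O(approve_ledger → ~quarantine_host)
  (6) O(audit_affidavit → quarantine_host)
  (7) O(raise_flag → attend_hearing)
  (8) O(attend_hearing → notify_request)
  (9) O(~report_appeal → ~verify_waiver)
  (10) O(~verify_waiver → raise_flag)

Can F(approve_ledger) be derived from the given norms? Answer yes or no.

Yes

Premise 2 states O(~notify_request) outright.
The contrapositive of premise 8 (O(attend_hearing → notify_request)) is O(~notify_request → ~attend_hearing), and O(~notify_request) is already established, so O(~attend_hearing).
Premise 7, O(raise_flag → attend_hearing), contraposes to O(~attend_hearing → ~raise_flag); with O(~attend_hearing) we get O(~raise_flag).
Premise 10, O(~verify_waiver → raise_flag), contraposes to O(~raise_flag → verify_waiver); with O(~raise_flag) we get O(verify_waiver).
The contrapositive of premise 9 (O(~report_appeal → ~verify_waiver)) is O(verify_waiver → report_appeal), and O(verify_waiver) is already established, so O(report_appeal).
With premise 3, O(report_appeal → audit_affidavit), the K-axiom yields O(audit_affidavit).
Premise 6 is O(audit_affidavit → quarantine_host); since O(audit_affidavit), deontic closure gives O(quarantine_host).
Premise 5 is O(approve_ledger → ~quarantine_host); contrapositively O(quarantine_host → ~approve_ledger). Since O(quarantine_host) holds, K gives O(~approve_ledger).
Premises 1, 4 do not contribute to this derivation.
So O(~approve_ledger) holds, i.e. F(approve_ledger). The claim follows.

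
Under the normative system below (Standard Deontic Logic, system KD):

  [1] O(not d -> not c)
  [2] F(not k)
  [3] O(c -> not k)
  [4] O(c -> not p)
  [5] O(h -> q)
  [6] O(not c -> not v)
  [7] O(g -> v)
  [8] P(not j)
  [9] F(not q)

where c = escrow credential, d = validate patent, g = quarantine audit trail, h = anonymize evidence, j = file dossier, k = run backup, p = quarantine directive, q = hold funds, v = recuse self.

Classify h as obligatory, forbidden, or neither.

Premise 5 is O(h -> q); even if O(q) held, inferring O(h) would be affirming the consequent — invalid.
No premise or chain of K-axiom applications forces O(h), and none forces O(not h). So h is neither obligatory nor forbidden under these norms.

Neither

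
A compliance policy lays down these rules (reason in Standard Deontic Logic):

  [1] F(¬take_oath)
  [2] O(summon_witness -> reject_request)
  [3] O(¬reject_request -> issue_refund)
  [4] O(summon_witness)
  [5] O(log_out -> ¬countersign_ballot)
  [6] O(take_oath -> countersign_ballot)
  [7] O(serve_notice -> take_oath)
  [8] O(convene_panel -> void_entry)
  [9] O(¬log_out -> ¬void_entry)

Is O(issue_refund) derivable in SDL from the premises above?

Premise 3 is O(¬reject_request -> issue_refund), but O(¬reject_request) is not derivable from the premises, so it does not yield O(issue_refund).
No other premise forces O(issue_refund). An ideal world satisfying every premise can still have issue_refund false, so O(issue_refund) is not derivable.

No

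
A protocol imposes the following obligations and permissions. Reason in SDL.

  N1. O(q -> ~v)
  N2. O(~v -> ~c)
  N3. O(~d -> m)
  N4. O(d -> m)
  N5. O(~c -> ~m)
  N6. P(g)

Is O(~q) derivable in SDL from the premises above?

By case analysis on ~d: premise 3 gives O(~d -> m) and premise 4 gives O(d -> m), so O(m) either way.
The contrapositive of premise 5 (O(~c -> ~m)) is O(m -> c), and O(m) is already established, so O(c).
Premise 2 is O(~v -> ~c); contrapositively O(c -> v). Since O(c) holds, K gives O(v).
Premise 1, O(q -> ~v), contraposes to O(v -> ~q); with O(v) we get O(~q).
Premise 6 does not contribute to this derivation.
So O(~q) follows.

Yes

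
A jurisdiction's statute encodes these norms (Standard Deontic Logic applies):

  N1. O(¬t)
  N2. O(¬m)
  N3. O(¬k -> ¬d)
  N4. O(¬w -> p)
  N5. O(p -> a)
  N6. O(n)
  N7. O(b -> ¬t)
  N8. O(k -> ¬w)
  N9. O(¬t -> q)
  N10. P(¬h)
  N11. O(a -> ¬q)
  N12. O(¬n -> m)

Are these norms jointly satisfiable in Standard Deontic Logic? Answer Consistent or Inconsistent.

Premise 12 is O(¬n -> m), but O(¬n) is not derivable from the premises, so it does not yield O(m).
So O(m) is not derivable, and the apparent clash with O(¬m) does not arise.
A world satisfying every obligation exists (e.g. a=false, b=false, d=false, h=false, k=false, m=false, n=true, p=false, q=true, t=false, w=true); no atom is both obligatory and forbidden, so the set is consistent.

Consistent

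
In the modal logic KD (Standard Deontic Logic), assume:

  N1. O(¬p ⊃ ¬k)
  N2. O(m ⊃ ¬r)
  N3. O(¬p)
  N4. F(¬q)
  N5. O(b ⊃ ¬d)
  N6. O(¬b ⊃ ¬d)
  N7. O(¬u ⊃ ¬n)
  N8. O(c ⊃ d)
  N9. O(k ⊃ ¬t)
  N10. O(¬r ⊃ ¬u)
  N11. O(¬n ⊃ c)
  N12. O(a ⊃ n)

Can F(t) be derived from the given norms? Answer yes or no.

Premise 9 is O(k ⊃ ¬t), but O(k) is not derivable from the premises, so it does not yield O(¬t).
No other premise forces O(¬t). An ideal world satisfying every premise can still have t true, so F(t) is not derivable.

No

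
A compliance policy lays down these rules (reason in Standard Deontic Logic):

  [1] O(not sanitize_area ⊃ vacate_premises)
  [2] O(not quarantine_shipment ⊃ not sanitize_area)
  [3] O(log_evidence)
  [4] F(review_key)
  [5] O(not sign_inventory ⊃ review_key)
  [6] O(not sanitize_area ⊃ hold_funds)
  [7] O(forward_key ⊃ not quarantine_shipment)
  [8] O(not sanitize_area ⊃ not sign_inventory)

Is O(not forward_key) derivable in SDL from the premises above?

Premise 4, F(review_key), is equivalent to O(not review_key).
The contrapositive of premise 5 (O(not sign_inventory ⊃ review_key)) is O(not review_key ⊃ sign_inventory), and O(not review_key) is already established, so O(sign_inventory).
The contrapositive of premise 8 (O(not sanitize_area ⊃ not sign_inventory)) is O(sign_inventory ⊃ sanitize_area), and O(sign_inventory) is already established, so O(sanitize_area).
The contrapositive of premise 2 (O(not quarantine_shipment ⊃ not sanitize_area)) is O(sanitize_area ⊃ quarantine_shipment), and O(sanitize_area) is already established, so O(quarantine_shipment).
Premise 7 is O(forward_key ⊃ not quarantine_shipment); contrapositively O(quarantine_shipment ⊃ not forward_key). Since O(quarantine_shipment) holds, K gives O(not forward_key).
Premises 1, 3, 6 do not contribute to this derivation.
So O(not forward_key) follows.

Yes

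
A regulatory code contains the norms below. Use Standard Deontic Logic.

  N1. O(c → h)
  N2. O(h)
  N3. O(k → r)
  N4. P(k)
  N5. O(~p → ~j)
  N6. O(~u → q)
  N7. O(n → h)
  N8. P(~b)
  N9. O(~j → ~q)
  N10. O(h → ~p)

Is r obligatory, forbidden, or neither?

Premise 3 is O(k → r), but O(k) is not derivable from the premises (the permission P(k) asserts only ~O(~k), not O(k)), so it does not yield O(r).
No premise or chain of K-axiom applications forces O(r), and none forces O(~r). So r is neither obligatory nor forbidden under these norms.

Neither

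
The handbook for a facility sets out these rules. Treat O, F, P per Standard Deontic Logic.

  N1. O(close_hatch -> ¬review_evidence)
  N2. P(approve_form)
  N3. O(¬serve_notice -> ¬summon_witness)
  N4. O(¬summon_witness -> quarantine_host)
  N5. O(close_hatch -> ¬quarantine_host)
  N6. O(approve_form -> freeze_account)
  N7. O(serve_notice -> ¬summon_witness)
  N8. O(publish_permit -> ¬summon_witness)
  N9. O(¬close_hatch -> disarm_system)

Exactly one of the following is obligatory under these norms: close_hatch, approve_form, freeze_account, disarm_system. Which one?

disarm_system

Premises 7 and 3 are O(serve_notice -> ¬summon_witness) and O(¬serve_notice -> ¬summon_witness); every ideal world satisfies serve_notice or ¬serve_notice, so in either case ¬summon_witness holds — hence O(¬summon_witness).
Premise 4 is O(¬summon_witness -> quarantine_host); since O(¬summon_witness), deontic closure gives O(quarantine_host).
The contrapositive of premise 5 (O(close_hatch -> ¬quarantine_host)) is O(quarantine_host -> ¬close_hatch), and O(quarantine_host) is already established, so O(¬close_hatch).
Applying K to premise 9 (O(¬close_hatch -> disarm_system)) and O(¬close_hatch) yields O(disarm_system).
So O(disarm_system) holds — disarm_system is obligatory. None of the other listed options is made obligatory by any chain of premises.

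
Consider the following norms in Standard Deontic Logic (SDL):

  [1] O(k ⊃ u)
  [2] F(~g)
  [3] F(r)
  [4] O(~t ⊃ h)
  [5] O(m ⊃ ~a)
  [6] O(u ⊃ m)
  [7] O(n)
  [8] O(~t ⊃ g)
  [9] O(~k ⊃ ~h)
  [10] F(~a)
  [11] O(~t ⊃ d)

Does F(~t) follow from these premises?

Yes

Premise 10 is F(~a), i.e. O(a).
The contrapositive of premise 5 (O(m ⊃ ~a)) is O(a ⊃ ~m), and O(a) is already established, so O(~m).
Premise 6 is O(u ⊃ m); contrapositively O(~m ⊃ ~u). Since O(~m) holds, K gives O(~u).
Premise 1 is O(k ⊃ u); contrapositively O(~u ⊃ ~k). Since O(~u) holds, K gives O(~k).
Premise 9 is O(~k ⊃ ~h); since O(~k), deontic closure gives O(~h).
Premise 4 is O(~t ⊃ h); contrapositively O(~h ⊃ t). Since O(~h) holds, K gives O(t).
Premises 2, 3, 7, 8, 11 do not contribute to this derivation.
So O(t) holds, i.e. F(~t). The claim follows.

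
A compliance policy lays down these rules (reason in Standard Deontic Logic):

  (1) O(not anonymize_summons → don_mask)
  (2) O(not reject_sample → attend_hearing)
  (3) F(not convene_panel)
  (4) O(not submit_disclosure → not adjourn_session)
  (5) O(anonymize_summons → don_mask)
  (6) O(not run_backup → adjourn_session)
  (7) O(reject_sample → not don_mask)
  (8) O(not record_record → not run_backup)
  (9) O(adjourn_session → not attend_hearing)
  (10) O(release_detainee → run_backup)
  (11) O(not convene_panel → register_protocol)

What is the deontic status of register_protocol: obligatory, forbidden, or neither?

Neither

Premise 11 is O(not convene_panel → register_protocol), but O(not convene_panel) is not derivable from the premises, so it does not yield O(register_protocol).
No premise or chain of K-axiom applications forces O(register_protocol), and none forces O(not register_protocol). So register_protocol is neither obligatory nor forbidden under these norms.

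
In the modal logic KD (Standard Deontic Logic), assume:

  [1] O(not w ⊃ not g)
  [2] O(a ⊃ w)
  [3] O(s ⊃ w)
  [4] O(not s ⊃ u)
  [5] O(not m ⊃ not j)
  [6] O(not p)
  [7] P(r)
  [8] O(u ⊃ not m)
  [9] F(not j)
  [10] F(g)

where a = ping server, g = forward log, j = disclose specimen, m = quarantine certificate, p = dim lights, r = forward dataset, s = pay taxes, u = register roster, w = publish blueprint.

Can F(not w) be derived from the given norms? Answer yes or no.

Yes

Premise 9, F(not j), is equivalent to O(j).
Premise 5, O(not m ⊃ not j), contraposes to O(j ⊃ m); with O(j) we get O(m).
Premise 8, O(u ⊃ not m), contraposes to O(m ⊃ not u); with O(m) we get O(not u).
Premise 4 is O(not s ⊃ u); contrapositively O(not u ⊃ s). Since O(not u) holds, K gives O(s).
With premise 3, O(s ⊃ w), the K-axiom yields O(w).
Premises 1, 2, 6, 7, 10 do not contribute to this derivation.
So O(w) holds, i.e. F(not w). The claim follows.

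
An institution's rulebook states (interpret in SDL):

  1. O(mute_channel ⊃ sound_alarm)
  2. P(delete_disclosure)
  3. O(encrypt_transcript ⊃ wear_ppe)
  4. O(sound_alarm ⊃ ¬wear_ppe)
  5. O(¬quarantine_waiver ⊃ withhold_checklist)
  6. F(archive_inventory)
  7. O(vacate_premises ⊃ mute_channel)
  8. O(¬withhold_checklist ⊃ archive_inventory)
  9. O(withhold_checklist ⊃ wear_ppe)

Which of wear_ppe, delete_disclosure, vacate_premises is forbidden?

vacate_premises

Premise 6, F(archive_inventory), is equivalent to O(¬archive_inventory).
Premise 8, O(¬withhold_checklist ⊃ archive_inventory), contraposes to O(¬archive_inventory ⊃ withhold_checklist); with O(¬archive_inventory) we get O(withhold_checklist).
From O(withhold_checklist) and premise 9, O(withhold_checklist ⊃ wear_ppe), we obtain O(wear_ppe).
Premise 4, O(sound_alarm ⊃ ¬wear_ppe), contraposes to O(wear_ppe ⊃ ¬sound_alarm); with O(wear_ppe) we get O(¬sound_alarm).
Premise 1 is O(mute_channel ⊃ sound_alarm); contrapositively O(¬sound_alarm ⊃ ¬mute_channel). Since O(¬sound_alarm) holds, K gives O(¬mute_channel).
Premise 7, O(vacate_premises ⊃ mute_channel), contraposes to O(¬mute_channel ⊃ ¬vacate_premises); with O(¬mute_channel) we get O(¬vacate_premises).
So O(¬vacate_premises) holds, i.e. vacate_premises is forbidden. None of the other listed options is forbidden under the premises.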